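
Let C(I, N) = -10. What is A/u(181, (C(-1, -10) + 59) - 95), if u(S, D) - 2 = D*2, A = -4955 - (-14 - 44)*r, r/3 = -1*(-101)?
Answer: -12619/90 ≈ -140.21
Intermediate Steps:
r = 303 (r = 3*(-1*(-101)) = 3*101 = 303)
A = 12619 (A = -4955 - (-14 - 44)*303 = -4955 - (-58)*303 = -4955 - 1*(-17574) = -4955 + 17574 = 12619)
u(S, D) = 2 + 2*D (u(S, D) = 2 + D*2 = 2 + 2*D)
A/u(181, (C(-1, -10) + 59) - 95) = 12619/(2 + 2*((-10 + 59) - 95)) = 12619/(2 + 2*(49 - 95)) = 12619/(2 + 2*(-46)) = 12619/(2 - 92) = 12619/(-90) = 12619*(-1/90) = -12619/90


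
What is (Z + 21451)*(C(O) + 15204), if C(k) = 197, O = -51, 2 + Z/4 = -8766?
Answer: -209777021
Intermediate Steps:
Z = -35072 (Z = -8 + 4*(-8766) = -8 - 35064 = -35072)
(Z + 21451)*(C(O) + 15204) = (-35072 + 21451)*(197 + 15204) = -13621*15401 = -209777021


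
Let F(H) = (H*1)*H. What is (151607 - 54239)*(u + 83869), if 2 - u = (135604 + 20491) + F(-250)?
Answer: -13117806432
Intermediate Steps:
F(H) = H**2 (F(H) = H*H = H**2)
u = -218593 (u = 2 - ((135604 + 20491) + (-250)**2) = 2 - (156095 + 62500) = 2 - 1*218595 = 2 - 218595 = -218593)
(151607 - 54239)*(u + 83869) = (151607 - 54239)*(-218593 + 83869) = 97368*(-134724) = -13117806432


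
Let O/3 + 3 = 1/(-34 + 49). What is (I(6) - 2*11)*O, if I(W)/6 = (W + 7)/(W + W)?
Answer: 682/5 ≈ 136.40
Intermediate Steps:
O = -44/5 (O = -9 + 3/(-34 + 49) = -9 + 3/15 = -9 + 3*(1/15) = -9 + ⅕ = -44/5 ≈ -8.8000)
I(W) = 3*(7 + W)/W (I(W) = 6*((W + 7)/(W + W)) = 6*((7 + W)/((2*W))) = 6*((7 + W)*(1/(2*W))) = 6*((7 + W)/(2*W)) = 3*(7 + W)/W)
(I(6) - 2*11)*O = ((3 + 21/6) - 2*11)*(-44/5) = ((3 + 21*(⅙)) - 22)*(-44/5) = ((3 + 7/2) - 22)*(-44/5) = (13/2 - 22)*(-44/5) = -31/2*(-44/5) = 682/5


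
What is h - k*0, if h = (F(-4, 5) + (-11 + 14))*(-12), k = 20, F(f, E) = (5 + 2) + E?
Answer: -180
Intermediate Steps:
F(f, E) = 7 + E
h = -180 (h = ((7 + 5) + (-11 + 14))*(-12) = (12 + 3)*(-12) = 15*(-12) = -180)
h - k*0 = -180 - 20*0 = -180 - 1*0 = -180 + 0 = -180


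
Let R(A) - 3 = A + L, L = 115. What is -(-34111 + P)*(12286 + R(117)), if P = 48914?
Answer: -185348363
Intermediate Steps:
R(A) = 118 + A (R(A) = 3 + (A + 115) = 3 + (115 + A) = 118 + A)
-(-34111 + P)*(12286 + R(117)) = -(-34111 + 48914)*(12286 + (118 + 117)) = -14803*(12286 + 235) = -14803*12521 = -1*185348363 = -185348363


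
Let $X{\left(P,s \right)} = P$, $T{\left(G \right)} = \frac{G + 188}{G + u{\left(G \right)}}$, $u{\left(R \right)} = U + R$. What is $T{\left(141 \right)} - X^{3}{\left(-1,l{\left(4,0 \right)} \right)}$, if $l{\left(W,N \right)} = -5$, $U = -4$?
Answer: $\frac{607}{278} \approx 2.1835$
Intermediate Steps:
$u{\left(R \right)} = -4 + R$
$T{\left(G \right)} = \frac{188 + G}{-4 + 2 G}$ ($T{\left(G \right)} = \frac{G + 188}{G + \left(-4 + G\right)} = \frac{188 + G}{-4 + 2 G}$)
$T{\left(141 \right)} - X^{3}{\left(-1,l{\left(4,0 \right)} \right)} = \frac{188 + 141}{2 \left(-2 + 141\right)} - \left(-1\right)^{3} = \frac{1}{2} \cdot \frac{1}{139} \cdot 329 - -1 = \frac{1}{2} \cdot \frac{1}{139} \cdot 329 + 1 = \frac{329}{278} + 1 = \frac{607}{278}$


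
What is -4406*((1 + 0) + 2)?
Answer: -13218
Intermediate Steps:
-4406*((1 + 0) + 2) = -4406*(1 + 2) = -4406*3 = -13218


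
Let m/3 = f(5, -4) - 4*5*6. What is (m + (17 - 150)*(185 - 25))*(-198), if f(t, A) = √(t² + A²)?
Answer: 4284720 - 594*√41 ≈ 4.2809e+6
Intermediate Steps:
f(t, A) = √(A² + t²)
m = -360 + 3*√41 (m = 3*(√((-4)² + 5²) - 4*5*6) = 3*(√(16 + 25) - 20*6) = 3*(√41 - 1*120) = 3*(√41 - 120) = 3*(-120 + √41) = -360 + 3*√41 ≈ -340.79)
(m + (17 - 150)*(185 - 25))*(-198) = ((-360 + 3*√41) + (17 - 150)*(185 - 25))*(-198) = ((-360 + 3*√41) - 133*160)*(-198) = ((-360 + 3*√41) - 21280)*(-198) = (-21640 + 3*√41)*(-198) = 4284720 - 594*√41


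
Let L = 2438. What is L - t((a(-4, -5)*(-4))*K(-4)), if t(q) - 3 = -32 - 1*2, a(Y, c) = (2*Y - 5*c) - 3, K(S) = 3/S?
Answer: 2469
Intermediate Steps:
a(Y, c) = -3 - 5*c + 2*Y (a(Y, c) = (-5*c + 2*Y) - 3 = -3 - 5*c + 2*Y)
t(q) = -31 (t(q) = 3 + (-32 - 1*2) = 3 + (-32 - 2) = 3 - 34 = -31)
L - t((a(-4, -5)*(-4))*K(-4)) = 2438 - 1*(-31) = 2438 + 31 = 2469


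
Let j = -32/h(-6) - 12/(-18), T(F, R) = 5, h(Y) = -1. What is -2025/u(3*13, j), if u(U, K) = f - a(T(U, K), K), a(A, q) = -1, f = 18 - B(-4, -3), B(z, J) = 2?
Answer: -2025/17 ≈ -119.12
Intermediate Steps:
f = 16 (f = 18 - 1*2 = 18 - 2 = 16)
j = 98/3 (j = -32/(-1) - 12/(-18) = -32*(-1) - 12*(-1/18) = 32 + 2/3 = 98/3 ≈ 32.667)
u(U, K) = 17 (u(U, K) = 16 - 1*(-1) = 16 + 1 = 17)
-2025/u(3*13, j) = -2025/17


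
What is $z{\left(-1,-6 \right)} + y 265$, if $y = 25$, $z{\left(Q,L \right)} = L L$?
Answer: $6661$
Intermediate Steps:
$z{\left(Q,L \right)} = L^{2}$
$z{\left(-1,-6 \right)} + y 265 = \left(-6\right)^{2} + 25 \cdot 265 = 36 + 6625 = 6661$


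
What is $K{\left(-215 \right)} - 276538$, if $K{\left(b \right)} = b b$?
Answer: $-230313$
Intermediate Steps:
$K{\left(b \right)} = b^{2}$
$K{\left(-215 \right)} - 276538 = \left(-215\right)^{2} - 276538 = 46225 - 276538 = -230313$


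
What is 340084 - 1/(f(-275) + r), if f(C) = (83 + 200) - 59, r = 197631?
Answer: 67287319819/197855 ≈ 3.4008e+5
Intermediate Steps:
f(C) = 224 (f(C) = 283 - 59 = 224)
340084 - 1/(f(-275) + r) = 340084 - 1/(224 + 197631) = 340084 - 1/197855 = 67287319819/197855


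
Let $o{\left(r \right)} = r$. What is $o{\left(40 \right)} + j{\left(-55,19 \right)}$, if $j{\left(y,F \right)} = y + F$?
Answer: $4$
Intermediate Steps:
$j{\left(y,F \right)} = F + y$
$o{\left(40 \right)} + j{\left(-55,19 \right)} = 40 + \left(19 - 55\right) = 40 - 36 = 4$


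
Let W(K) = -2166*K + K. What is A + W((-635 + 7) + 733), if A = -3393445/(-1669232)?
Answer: -379454770955/1669232 ≈ -2.2732e+5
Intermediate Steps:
W(K) = -2165*K
A = 3393445/1669232 (A = -3393445*(-1/1669232) = 3393445/1669232 ≈ 2.0329)
A + W((-635 + 7) + 733) = 3393445/1669232 - 2165*((-635 + 7) + 733) = 3393445/1669232 - 2165*(-628 + 733) = 3393445/1669232 - 2165*105 = 3393445/1669232 - 227325 = -379454770955/1669232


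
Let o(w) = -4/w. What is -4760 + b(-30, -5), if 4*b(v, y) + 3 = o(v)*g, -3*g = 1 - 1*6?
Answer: -171385/36 ≈ -4760.7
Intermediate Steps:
g = 5/3 (g = -(1 - 1*6)/3 = -(1 - 6)/3 = -⅓*(-5) = 5/3 ≈ 1.6667)
b(v, y) = -¾ - 5/(3*v) (b(v, y) = -¾ + (-4/v*(5/3))/4 = -¾ + (-20/(3*v))/4 = -¾ - 5/(3*v))
-4760 + b(-30, -5) = -4760 + (1/12)*(-20 - 9*(-30))/(-30) = -4760 + (1/12)*(-1/30)*(-20 + 270) = -4760 + (1/12)*(-1/30)*250 = -4760 - 25/36 = -171385/36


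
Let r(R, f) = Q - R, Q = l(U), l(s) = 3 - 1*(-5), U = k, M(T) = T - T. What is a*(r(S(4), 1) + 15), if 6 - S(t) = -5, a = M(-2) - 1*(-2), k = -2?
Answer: 24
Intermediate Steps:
M(T) = 0
U = -2
a = 2 (a = 0 - 1*(-2) = 0 + 2 = 2)
S(t) = 11 (S(t) = 6 - 1*(-5) = 6 + 5 = 11)
l(s) = 8 (l(s) = 3 + 5 = 8)
Q = 8
r(R, f) = 8 - R
a*(r(S(4), 1) + 15) = 2*((8 - 1*11) + 15) = 2*((8 - 11) + 15) = 2*(-3 + 15) = 2*12 = 24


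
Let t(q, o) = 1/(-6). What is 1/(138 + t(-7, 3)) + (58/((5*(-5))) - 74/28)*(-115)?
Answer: 33039897/57890 ≈ 570.74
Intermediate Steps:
t(q, o) = -⅙ (t(q, o) = 1*(-⅙) = -⅙)
1/(138 + t(-7, 3)) + (58/((5*(-5))) - 74/28)*(-115) = 1/(138 - ⅙) + (58/((5*(-5))) - 74/28)*(-115) = 1/(827/6) + (58/(-25) - 74*1/28)*(-115) = 6/827 + (58*(-1/25) - 37/14)*(-115) = 6/827 + (-58/25 - 37/14)*(-115) = 6/827 - 1737/350*(-115) = 6/827 + 39951/70 = 33039897/57890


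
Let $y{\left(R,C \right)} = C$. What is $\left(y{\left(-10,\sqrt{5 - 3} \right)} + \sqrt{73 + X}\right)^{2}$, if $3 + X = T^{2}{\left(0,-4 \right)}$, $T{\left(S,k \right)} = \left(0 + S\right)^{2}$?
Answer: $72 + 4 \sqrt{35} \approx 95.664$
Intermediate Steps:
$T{\left(S,k \right)} = S^{2}$
$X = -3$ ($X = -3 + \left(0^{2}\right)^{2} = -3 + 0^{2} = -3 + 0 = -3$)
$\left(y{\left(-10,\sqrt{5 - 3} \right)} + \sqrt{73 + X}\right)^{2} = \left(\sqrt{5 - 3} + \sqrt{73 - 3}\right)^{2} = \left(\sqrt{2} + \sqrt{70}\right)^{2}$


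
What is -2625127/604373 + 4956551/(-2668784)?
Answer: -10001502533091/1612940992432 ≈ -6.2008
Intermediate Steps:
-2625127/604373 + 4956551/(-2668784) = -2625127*1/604373 + 4956551*(-1/2668784) = -2625127/604373 - 4956551/2668784 = -10001502533091/1612940992432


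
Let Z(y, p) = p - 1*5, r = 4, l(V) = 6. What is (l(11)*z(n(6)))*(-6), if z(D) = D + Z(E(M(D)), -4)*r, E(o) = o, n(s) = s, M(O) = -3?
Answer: 1080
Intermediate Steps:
Z(y, p) = -5 + p (Z(y, p) = p - 5 = -5 + p)
z(D) = -36 + D (z(D) = D + (-5 - 4)*4 = D - 9*4 = D - 36 = -36 + D)
(l(11)*z(n(6)))*(-6) = (6*(-36 + 6))*(-6) = (6*(-30))*(-6) = -180*(-6) = 1080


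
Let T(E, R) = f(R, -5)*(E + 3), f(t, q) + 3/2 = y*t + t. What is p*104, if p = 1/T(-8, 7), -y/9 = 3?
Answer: 208/1835 ≈ 0.11335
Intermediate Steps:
y = -27 (y = -9*3 = -27)
f(t, q) = -3/2 - 26*t (f(t, q) = -3/2 + (-27*t + t) = -3/2 - 26*t)
T(E, R) = (3 + E)*(-3/2 - 26*R) (T(E, R) = (-3/2 - 26*R)*(E + 3) = (-3/2 - 26*R)*(3 + E) = (3 + E)*(-3/2 - 26*R))
p = 2/1835 (p = 1/((-3 - 52*7)*(3 - 8)/2) = 1/((½)*(-3 - 364)*(-5)) = 1/((½)*(-367)*(-5)) = 1/(1835/2) = 2/1835 ≈ 0.0010899)
p*104 = (2/1835)*104 = 208/1835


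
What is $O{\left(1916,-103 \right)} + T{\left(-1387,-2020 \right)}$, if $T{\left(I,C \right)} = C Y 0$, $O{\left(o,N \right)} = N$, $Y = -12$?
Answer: $-103$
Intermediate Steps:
$T{\left(I,C \right)} = 0$ ($T{\left(I,C \right)} = C \left(-12\right) 0 = - 12 C 0 = 0$)
$O{\left(1916,-103 \right)} + T{\left(-1387,-2020 \right)} = -103 + 0 = -103$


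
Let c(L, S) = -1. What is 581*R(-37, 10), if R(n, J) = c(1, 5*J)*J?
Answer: -5810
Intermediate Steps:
R(n, J) = -J
581*R(-37, 10) = 581*(-1*10) = 581*(-10) = -5810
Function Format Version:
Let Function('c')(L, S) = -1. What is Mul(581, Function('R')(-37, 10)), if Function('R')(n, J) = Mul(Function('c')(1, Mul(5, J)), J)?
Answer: -5810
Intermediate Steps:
Function('R')(n, J) = Mul(-1, J)
Mul(581, Function('R')(-37, 10)) = Mul(581, Mul(-1, 10)) = Mul(581, -10) = -5810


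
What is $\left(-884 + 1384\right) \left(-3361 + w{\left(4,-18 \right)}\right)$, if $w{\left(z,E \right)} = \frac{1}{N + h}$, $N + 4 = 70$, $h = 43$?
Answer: $- \frac{183174000}{109} \approx -1.6805 \cdot 10^{6}$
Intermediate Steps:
$N = 66$ ($N = -4 + 70 = 66$)
$w{\left(z,E \right)} = \frac{1}{109}$ ($w{\left(z,E \right)} = \frac{1}{66 + 43} = \frac{1}{109}$)
$\left(-884 + 1384\right) \left(-3361 + w{\left(4,-18 \right)}\right) = \left(-884 + 1384\right) \left(-3361 + \frac{1}{109}\right) = 500 \left(- \frac{366348}{109}\right) = - \frac{183174000}{109}$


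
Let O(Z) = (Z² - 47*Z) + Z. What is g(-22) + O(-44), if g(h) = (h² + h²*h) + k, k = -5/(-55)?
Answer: -68243/11 ≈ -6203.9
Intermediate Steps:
k = 1/11 (k = -5*(-1/55) = 1/11 ≈ 0.090909)
O(Z) = Z² - 46*Z
g(h) = 1/11 + h² + h³ (g(h) = (h² + h²*h) + 1/11 = (h² + h³) + 1/11 = 1/11 + h² + h³)
g(-22) + O(-44) = (1/11 + (-22)² + (-22)³) - 44*(-46 - 44) = (1/11 + 484 - 10648) - 44*(-90) = -111803/11 + 3960 = -68243/11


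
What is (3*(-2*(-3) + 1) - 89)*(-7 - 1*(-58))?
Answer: -3468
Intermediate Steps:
(3*(-2*(-3) + 1) - 89)*(-7 - 1*(-58)) = (3*(6 + 1) - 89)*(-7 + 58) = (3*7 - 89)*51 = (21 - 89)*51 = -68*51 = -3468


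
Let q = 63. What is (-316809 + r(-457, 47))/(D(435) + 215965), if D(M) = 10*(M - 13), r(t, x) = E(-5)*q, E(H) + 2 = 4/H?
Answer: -58701/40775 ≈ -1.4396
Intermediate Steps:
E(H) = -2 + 4/H
r(t, x) = -882/5 (r(t, x) = (-2 + 4/(-5))*63 = (-2 + 4*(-⅕))*63 = (-2 - ⅘)*63 = -14/5*63 = -882/5)
D(M) = -130 + 10*M (D(M) = 10*(-13 + M) = -130 + 10*M)
(-316809 + r(-457, 47))/(D(435) + 215965) = (-316809 - 882/5)/((-130 + 10*435) + 215965) = -1584927/(5*((-130 + 4350) + 215965)) = -1584927/(5*(4220 + 215965)) = -1584927/5/220185 = -1584927/5*1/220185 = -58701/40775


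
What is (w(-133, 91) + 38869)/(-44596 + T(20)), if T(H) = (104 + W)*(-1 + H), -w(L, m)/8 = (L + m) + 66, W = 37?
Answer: -38677/41917 ≈ -0.92270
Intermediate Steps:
w(L, m) = -528 - 8*L - 8*m (w(L, m) = -8*((L + m) + 66) = -8*(66 + L + m) = -528 - 8*L - 8*m)
T(H) = -141 + 141*H (T(H) = (104 + 37)*(-1 + H) = 141*(-1 + H) = -141 + 141*H)
(w(-133, 91) + 38869)/(-44596 + T(20)) = ((-528 - 8*(-133) - 8*91) + 38869)/(-44596 + (-141 + 141*20)) = ((-528 + 1064 - 728) + 38869)/(-44596 + (-141 + 2820)) = (-192 + 38869)/(-44596 + 2679) = 38677/(-41917) = 38677*(-1/41917) = -38677/41917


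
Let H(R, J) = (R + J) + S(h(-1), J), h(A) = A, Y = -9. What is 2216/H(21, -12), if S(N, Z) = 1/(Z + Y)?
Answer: 11634/47 ≈ 247.53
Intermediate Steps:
S(N, Z) = 1/(-9 + Z) (S(N, Z) = 1/(Z - 9) = 1/(-9 + Z))
H(R, J) = J + R + 1/(-9 + J) (H(R, J) = (R + J) + 1/(-9 + J) = (J + R) + 1/(-9 + J) = J + R + 1/(-9 + J))
2216/H(21, -12) = 2216/(((1 + (-9 - 12)*(-12 + 21))/(-9 - 12))) = 2216/(((1 - 21*9)/(-21))) = 2216/((-(1 - 189)/21)) = 2216/((-1/21*(-188))) = 2216/(188/21) = 2216*(21/188) = 11634/47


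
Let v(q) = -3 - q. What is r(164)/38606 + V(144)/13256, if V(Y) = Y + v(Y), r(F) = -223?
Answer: -1535953/255880568 ≈ -0.0060026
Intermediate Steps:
V(Y) = -3 (V(Y) = Y + (-3 - Y) = -3)
r(164)/38606 + V(144)/13256 = -223/38606 - 3/13256 = -1535953/255880568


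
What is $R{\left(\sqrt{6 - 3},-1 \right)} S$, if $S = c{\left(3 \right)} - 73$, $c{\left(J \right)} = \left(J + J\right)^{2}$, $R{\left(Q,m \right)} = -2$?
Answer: $74$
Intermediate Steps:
$c{\left(J \right)} = 4 J^{2}$ ($c{\left(J \right)} = \left(2 J\right)^{2} = 4 J^{2}$)
$S = -37$ ($S = 4 \cdot 3^{2} - 73 = 4 \cdot 9 - 73 = 36 - 73 = -37$)
$R{\left(\sqrt{6 - 3},-1 \right)} S = \left(-2\right) \left(-37\right) = 74$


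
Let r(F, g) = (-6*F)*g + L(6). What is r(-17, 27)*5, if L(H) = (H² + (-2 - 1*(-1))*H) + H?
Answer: 13950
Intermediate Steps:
L(H) = H² (L(H) = (H² + (-2 + 1)*H) + H = (H² - H) + H = H²)
r(F, g) = 36 - 6*F*g (r(F, g) = (-6*F)*g + 6² = -6*F*g + 36 = 36 - 6*F*g)
r(-17, 27)*5 = (36 - 6*(-17)*27)*5 = (36 + 2754)*5 = 2790*5 = 13950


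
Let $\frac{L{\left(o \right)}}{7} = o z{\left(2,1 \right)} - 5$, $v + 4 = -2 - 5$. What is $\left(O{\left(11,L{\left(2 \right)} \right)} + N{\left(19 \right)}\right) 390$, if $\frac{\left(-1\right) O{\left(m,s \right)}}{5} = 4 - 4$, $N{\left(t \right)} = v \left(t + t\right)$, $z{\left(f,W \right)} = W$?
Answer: $-163020$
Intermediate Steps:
$v = -11$ ($v = -4 - 7 = -11$)
$L{\left(o \right)} = -35 + 7 o$ ($L{\left(o \right)} = 7 \left(o 1 - 5\right) = 7 \left(o - 5\right) = 7 \left(-5 + o\right) = -35 + 7 o$)
$N{\left(t \right)} = - 22 t$ ($N{\left(t \right)} = - 11 \left(t + t\right) = - 11 \cdot 2 t = - 22 t$)
$O{\left(m,s \right)} = 0$ ($O{\left(m,s \right)} = - 5 \left(4 - 4\right) = \left(-5\right) 0 = 0$)
$\left(O{\left(11,L{\left(2 \right)} \right)} + N{\left(19 \right)}\right) 390 = \left(0 - 418\right) 390 = \left(-418\right) 390 = -163020$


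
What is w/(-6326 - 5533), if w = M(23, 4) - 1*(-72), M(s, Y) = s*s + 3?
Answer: -604/11859 ≈ -0.050932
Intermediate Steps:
M(s, Y) = 3 + s² (M(s, Y) = s² + 3 = 3 + s²)
w = 604 (w = (3 + 23²) - 1*(-72) = (3 + 529) + 72 = 532 + 72 = 604)
w/(-6326 - 5533) = 604/(-6326 - 5533) = 604/(-11859) = 604*(-1/11859) = -604/11859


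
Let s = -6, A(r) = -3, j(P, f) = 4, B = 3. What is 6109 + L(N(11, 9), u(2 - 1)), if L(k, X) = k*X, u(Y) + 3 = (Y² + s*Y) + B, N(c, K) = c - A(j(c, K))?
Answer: 6039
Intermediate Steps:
N(c, K) = 3 + c (N(c, K) = c - 1*(-3) = c + 3 = 3 + c)
u(Y) = Y² - 6*Y (u(Y) = -3 + ((Y² - 6*Y) + 3) = -3 + (3 + Y² - 6*Y) = Y² - 6*Y)
L(k, X) = X*k
6109 + L(N(11, 9), u(2 - 1)) = 6109 + ((2 - 1)*(-6 + (2 - 1)))*(3 + 11) = 6109 + (1*(-6 + 1))*14 = 6109 + (1*(-5))*14 = 6109 - 5*14 = 6109 - 70 = 6039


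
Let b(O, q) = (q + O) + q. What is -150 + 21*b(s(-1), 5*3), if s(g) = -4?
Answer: 396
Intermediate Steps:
b(O, q) = O + 2*q (b(O, q) = (O + q) + q = O + 2*q)
-150 + 21*b(s(-1), 5*3) = -150 + 21*(-4 + 2*(5*3)) = -150 + 21*(-4 + 2*15) = -150 + 21*(-4 + 30) = -150 + 21*26 = -150 + 546 = 396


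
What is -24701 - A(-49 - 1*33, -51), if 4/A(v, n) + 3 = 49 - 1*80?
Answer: -419915/17 ≈ -24701.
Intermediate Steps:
A(v, n) = -2/17 (A(v, n) = 4/(-3 + (49 - 1*80)) = 4/(-3 + (49 - 80)) = 4/(-3 - 31) = 4/(-34) = 4*(-1/34) = -2/17)
-24701 - A(-49 - 1*33, -51) = -24701 - 1*(-2/17) = -24701 + 2/17 = -419915/17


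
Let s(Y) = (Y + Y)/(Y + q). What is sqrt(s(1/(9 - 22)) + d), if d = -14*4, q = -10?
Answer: I*sqrt(960754)/131 ≈ 7.4823*I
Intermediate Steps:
d = -56
s(Y) = 2*Y/(-10 + Y) (s(Y) = (Y + Y)/(Y - 10) = (2*Y)/(-10 + Y) = 2*Y/(-10 + Y))
sqrt(s(1/(9 - 22)) + d) = sqrt(2/((9 - 22)*(-10 + 1/(9 - 22))) - 56) = sqrt(2/(-13*(-10 + 1/(-13))) - 56) = sqrt(2*(-1/13)/(-10 - 1/13) - 56) = sqrt(2*(-1/13)/(-131/13) - 56) = sqrt(2*(-1/13)*(-13/131) - 56) = sqrt(2/131 - 56) = sqrt(-7334/131) = I*sqrt(960754)/131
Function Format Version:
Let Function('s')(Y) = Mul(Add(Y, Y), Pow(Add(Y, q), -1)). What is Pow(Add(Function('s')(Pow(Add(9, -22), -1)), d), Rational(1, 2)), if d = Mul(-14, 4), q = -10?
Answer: Mul(Rational(1, 131), I, Pow(960754, Rational(1, 2))) ≈ Mul(7.4823, I)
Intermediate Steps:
d = -56
Function('s')(Y) = Mul(2, Y, Pow(Add(-10, Y), -1)) (Function('s')(Y) = Mul(Add(Y, Y), Pow(Add(Y, -10), -1)) = Mul(Mul(2, Y), Pow(Add(-10, Y), -1)) = Mul(2, Y, Pow(Add(-10, Y), -1)))
Pow(Add(Function('s')(Pow(Add(9, -22), -1)), d), Rational(1, 2)) = Pow(Add(Mul(2, Pow(Add(9, -22), -1), Pow(Add(-10, Pow(Add(9, -22), -1)), -1)), -56), Rational(1, 2)) = Pow(Add(Mul(2, Pow(-13, -1), Pow(Add(-10, Pow(-13, -1)), -1)), -56), Rational(1, 2)) = Pow(Add(Mul(2, Rational(-1, 13), Pow(Add(-10, Rational(-1, 13)), -1)), -56), Rational(1, 2)) = Pow(Add(Mul(2, Rational(-1, 13), Pow(Rational(-131, 13), -1)), -56), Rational(1, 2)) = Pow(Add(Mul(2, Rational(-1, 13), Rational(-13, 131)), -56), Rational(1, 2)) = Pow(Add(Rational(2, 131), -56), Rational(1, 2)) = Pow(Rational(-7334, 131), Rational(1, 2)) = Mul(Rational(1, 131), I, Pow(960754, Rational(1, 2)))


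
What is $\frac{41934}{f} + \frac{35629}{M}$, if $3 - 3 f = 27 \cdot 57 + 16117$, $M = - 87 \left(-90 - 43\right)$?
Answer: $- \frac{826696205}{204262863} \approx -4.0472$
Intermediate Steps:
$M = 11571$ ($M = \left(-87\right) \left(-133\right) = 11571$)
$f = - \frac{17653}{3}$ ($f = 1 - \frac{27 \cdot 57 + 16117}{3} = 1 - \frac{1539 + 16117}{3} = 1 - \frac{17656}{3} = - \frac{17653}{3} \approx -5884.3$)
$\frac{41934}{f} + \frac{35629}{M} = \frac{41934}{- \frac{17653}{3}} + \frac{35629}{11571} = 41934 \left(- \frac{3}{17653}\right) + 35629 \cdot \frac{1}{11571} = - \frac{125802}{17653} + \frac{35629}{11571} = - \frac{826696205}{204262863}$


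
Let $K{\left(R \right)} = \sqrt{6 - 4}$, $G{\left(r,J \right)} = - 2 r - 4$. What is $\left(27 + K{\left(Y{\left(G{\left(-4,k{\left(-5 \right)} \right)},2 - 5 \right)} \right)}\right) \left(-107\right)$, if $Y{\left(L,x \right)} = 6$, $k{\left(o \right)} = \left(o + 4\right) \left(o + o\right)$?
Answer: $-2889 - 107 \sqrt{2} \approx -3040.3$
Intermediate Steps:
$k{\left(o \right)} = 2 o \left(4 + o\right)$ ($k{\left(o \right)} = \left(4 + o\right) 2 o = 2 o \left(4 + o\right)$)
$G{\left(r,J \right)} = -4 - 2 r$
$K{\left(R \right)} = \sqrt{2}$
$\left(27 + K{\left(Y{\left(G{\left(-4,k{\left(-5 \right)} \right)},2 - 5 \right)} \right)}\right) \left(-107\right) = \left(27 + \sqrt{2}\right) \left(-107\right) = -2889 - 107 \sqrt{2}$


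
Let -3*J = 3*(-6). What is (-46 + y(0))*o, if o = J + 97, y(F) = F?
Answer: -4738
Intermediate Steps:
J = 6 (J = -(-6) = -⅓*(-18) = 6)
o = 103 (o = 6 + 97 = 103)
(-46 + y(0))*o = (-46 + 0)*103 = -46*103 = -4738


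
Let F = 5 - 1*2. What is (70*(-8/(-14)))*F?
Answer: 120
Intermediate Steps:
F = 3 (F = 5 - 2 = 3)
(70*(-8/(-14)))*F = (70*(-8/(-14)))*3 = (70*(-8*(-1/14)))*3 = (70*(4/7))*3 = 40*3 = 120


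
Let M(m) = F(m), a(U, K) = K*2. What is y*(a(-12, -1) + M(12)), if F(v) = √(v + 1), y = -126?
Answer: 252 - 126*√13 ≈ -202.30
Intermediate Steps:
a(U, K) = 2*K
F(v) = √(1 + v)
M(m) = √(1 + m)
y*(a(-12, -1) + M(12)) = -126*(2*(-1) + √(1 + 12)) = -126*(-2 + √13) = 252 - 126*√13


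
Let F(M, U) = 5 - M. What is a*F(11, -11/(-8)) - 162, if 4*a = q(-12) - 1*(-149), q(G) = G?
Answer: -735/2 ≈ -367.50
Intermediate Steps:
a = 137/4 (a = (-12 - 1*(-149))/4 = (-12 + 149)/4 = (1/4)*137 = 137/4 ≈ 34.250)
a*F(11, -11/(-8)) - 162 = 137*(5 - 1*11)/4 - 162 = 137*(5 - 11)/4 - 162 = (137/4)*(-6) - 162 = -411/2 - 162 = -735/2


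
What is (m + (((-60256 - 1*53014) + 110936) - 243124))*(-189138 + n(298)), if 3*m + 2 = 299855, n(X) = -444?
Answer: 27585508074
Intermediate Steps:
m = 99951 (m = -2/3 + (1/3)*299855 = -2/3 + 299855/3 = 99951)
(m + (((-60256 - 1*53014) + 110936) - 243124))*(-189138 + n(298)) = (99951 + (((-60256 - 1*53014) + 110936) - 243124))*(-189138 - 444) = (99951 + (((-60256 - 53014) + 110936) - 243124))*(-189582) = (99951 + ((-113270 + 110936) - 243124))*(-189582) = (99951 + (-2334 - 243124))*(-189582) = (99951 - 245458)*(-189582) = -145507*(-189582) = 27585508074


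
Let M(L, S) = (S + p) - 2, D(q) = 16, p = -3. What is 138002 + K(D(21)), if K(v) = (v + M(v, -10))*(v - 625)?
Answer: 137393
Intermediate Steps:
M(L, S) = -5 + S (M(L, S) = (S - 3) - 2 = (-3 + S) - 2 = -5 + S)
K(v) = (-625 + v)*(-15 + v) (K(v) = (v + (-5 - 10))*(v - 625) = (v - 15)*(-625 + v) = (-15 + v)*(-625 + v) = (-625 + v)*(-15 + v))
138002 + K(D(21)) = 138002 + (9375 + 16² - 640*16) = 138002 + (9375 + 256 - 10240) = 138002 - 609 = 137393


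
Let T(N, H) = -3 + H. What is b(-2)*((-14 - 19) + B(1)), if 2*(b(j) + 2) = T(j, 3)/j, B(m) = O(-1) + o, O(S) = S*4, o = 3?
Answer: 68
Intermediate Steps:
O(S) = 4*S
B(m) = -1 (B(m) = 4*(-1) + 3 = -4 + 3 = -1)
b(j) = -2 (b(j) = -2 + ((-3 + 3)/j)/2 = -2 + (0/j)/2 = -2 + (½)*0 = -2 + 0 = -2)
b(-2)*((-14 - 19) + B(1)) = -2*((-14 - 19) - 1) = -2*(-33 - 1) = -2*(-34) = 68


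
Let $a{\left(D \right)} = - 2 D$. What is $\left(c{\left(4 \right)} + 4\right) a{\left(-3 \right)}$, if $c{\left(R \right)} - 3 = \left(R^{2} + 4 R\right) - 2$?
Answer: $222$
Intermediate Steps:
$c{\left(R \right)} = 1 + R^{2} + 4 R$ ($c{\left(R \right)} = 3 - \left(2 - R^{2} - 4 R\right) = 3 + \left(-2 + R^{2} + 4 R\right) = 1 + R^{2} + 4 R$)
$\left(c{\left(4 \right)} + 4\right) a{\left(-3 \right)} = \left(\left(1 + 4^{2} + 4 \cdot 4\right) + 4\right) \left(\left(-2\right) \left(-3\right)\right) = \left(\left(1 + 16 + 16\right) + 4\right) 6 = \left(33 + 4\right) 6 = 37 \cdot 6 = 222$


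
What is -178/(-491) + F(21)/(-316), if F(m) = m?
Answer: 45937/155156 ≈ 0.29607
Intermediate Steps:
-178/(-491) + F(21)/(-316) = -178/(-491) + 21/(-316) = -178*(-1/491) + 21*(-1/316) = 178/491 - 21/316 = 45937/155156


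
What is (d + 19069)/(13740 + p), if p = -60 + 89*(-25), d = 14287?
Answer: 33356/11455 ≈ 2.9119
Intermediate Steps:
p = -2285 (p = -60 - 2225 = -2285)
(d + 19069)/(13740 + p) = (14287 + 19069)/(13740 - 2285) = 33356/11455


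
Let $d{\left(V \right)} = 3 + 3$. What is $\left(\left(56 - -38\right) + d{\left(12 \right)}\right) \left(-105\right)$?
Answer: $-10500$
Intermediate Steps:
$d{\left(V \right)} = 6$
$\left(\left(56 - -38\right) + d{\left(12 \right)}\right) \left(-105\right) = \left(\left(56 - -38\right) + 6\right) \left(-105\right) = \left(\left(56 + 38\right) + 6\right) \left(-105\right) = \left(94 + 6\right) \left(-105\right) = 100 \left(-105\right) = -10500$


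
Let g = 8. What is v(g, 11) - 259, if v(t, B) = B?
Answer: -248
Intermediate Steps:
v(g, 11) - 259 = 11 - 259 = -248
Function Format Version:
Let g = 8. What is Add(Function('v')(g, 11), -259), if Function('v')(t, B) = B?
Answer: -248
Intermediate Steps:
Add(Function('v')(g, 11), -259) = Add(11, -259) = -248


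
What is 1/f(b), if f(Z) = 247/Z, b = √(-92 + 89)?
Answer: I*√3/247 ≈ 0.0070124*I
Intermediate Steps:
b = I*√3 (b = √(-3) = I*√3 ≈ 1.732*I)
1/f(b) = 1/(247/((I*√3))) = 1/(247*(-I*√3/3)) = 1/(-247*I*√3/3) = I*√3/247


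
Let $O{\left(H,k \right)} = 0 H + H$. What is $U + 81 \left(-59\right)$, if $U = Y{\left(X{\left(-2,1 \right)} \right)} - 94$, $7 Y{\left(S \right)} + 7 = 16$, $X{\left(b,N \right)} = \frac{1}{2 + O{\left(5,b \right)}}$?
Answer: $- \frac{34102}{7} \approx -4871.7$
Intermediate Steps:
$O{\left(H,k \right)} = H$ ($O{\left(H,k \right)} = 0 + H = H$)
$X{\left(b,N \right)} = \frac{1}{7}$ ($X{\left(b,N \right)} = \frac{1}{2 + 5} = \frac{1}{7}$)
$Y{\left(S \right)} = \frac{9}{7}$ ($Y{\left(S \right)} = -1 + \frac{1}{7} \cdot 16 = -1 + \frac{16}{7} = \frac{9}{7}$)
$U = - \frac{649}{7}$ ($U = \frac{9}{7} - 94 = - \frac{649}{7} \approx -92.714$)
$U + 81 \left(-59\right) = - \frac{649}{7} + 81 \left(-59\right) = - \frac{649}{7} - 4779 = - \frac{34102}{7}$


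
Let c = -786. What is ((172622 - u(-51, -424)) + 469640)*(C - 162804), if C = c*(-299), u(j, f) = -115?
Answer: 46386043170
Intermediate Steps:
C = 235014 (C = -786*(-299) = 235014)
((172622 - u(-51, -424)) + 469640)*(C - 162804) = ((172622 - 1*(-115)) + 469640)*(235014 - 162804) = ((172622 + 115) + 469640)*72210 = (172737 + 469640)*72210 = 642377*72210 = 46386043170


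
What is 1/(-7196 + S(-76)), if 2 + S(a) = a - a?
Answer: -1/7198 ≈ -0.00013893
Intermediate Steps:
S(a) = -2 (S(a) = -2 + (a - a) = -2 + 0 = -2)
1/(-7196 + S(-76)) = 1/(-7196 - 2) = 1/(-7198) = -1/7198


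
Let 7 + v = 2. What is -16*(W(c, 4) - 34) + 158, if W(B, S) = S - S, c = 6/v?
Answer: 702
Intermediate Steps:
v = -5 (v = -7 + 2 = -5)
c = -6/5 (c = 6/(-5) = 6*(-⅕) = -6/5 ≈ -1.2000)
W(B, S) = 0
-16*(W(c, 4) - 34) + 158 = -16*(0 - 34) + 158 = -16*(-34) + 158 = 544 + 158 = 702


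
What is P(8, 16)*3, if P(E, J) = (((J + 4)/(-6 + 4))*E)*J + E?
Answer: -3816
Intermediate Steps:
P(E, J) = E + E*J*(-2 - J/2) (P(E, J) = (((4 + J)/(-2))*E)*J + E = (((4 + J)*(-1/2))*E)*J + E = ((-2 - J/2)*E)*J + E = (E*(-2 - J/2))*J + E = E*J*(-2 - J/2) + E = E + E*J*(-2 - J/2))
P(8, 16)*3 = ((1/2)*8*(2 - 1*16**2 - 4*16))*3 = ((1/2)*8*(2 - 1*256 - 64))*3 = ((1/2)*8*(2 - 256 - 64))*3 = ((1/2)*8*(-318))*3 = -1272*3 = -3816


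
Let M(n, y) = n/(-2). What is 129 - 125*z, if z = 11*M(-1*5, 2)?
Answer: -6617/2 ≈ -3308.5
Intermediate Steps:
M(n, y) = -n/2 (M(n, y) = n*(-½) = -n/2)
z = 55/2 (z = 11*(-(-1)*5/2) = 11*(-½*(-5)) = 11*(5/2) = 55/2 ≈ 27.500)
129 - 125*z = 129 - 125*55/2 = 129 - 6875/2 = -6617/2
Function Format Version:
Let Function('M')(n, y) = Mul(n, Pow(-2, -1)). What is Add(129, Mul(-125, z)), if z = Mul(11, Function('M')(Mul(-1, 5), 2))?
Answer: Rational(-6617, 2) ≈ -3308.5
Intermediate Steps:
Function('M')(n, y) = Mul(Rational(-1, 2), n) (Function('M')(n, y) = Mul(n, Rational(-1, 2)) = Mul(Rational(-1, 2), n))
z = Rational(55, 2) (z = Mul(11, Mul(Rational(-1, 2), Mul(-1, 5))) = Mul(11, Mul(Rational(-1, 2), -5)) = Mul(11, Rational(5, 2)) = Rational(55, 2) ≈ 27.500)
Add(129, Mul(-125, z)) = Add(129, Mul(-125, Rational(55, 2))) = Add(129, Rational(-6875, 2)) = Rational(-6617, 2)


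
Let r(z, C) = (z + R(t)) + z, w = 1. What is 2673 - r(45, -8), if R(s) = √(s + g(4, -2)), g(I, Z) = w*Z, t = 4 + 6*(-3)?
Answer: 2583 - 4*I ≈ 2583.0 - 4.0*I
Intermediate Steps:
t = -14 (t = 4 - 18 = -14)
g(I, Z) = Z (g(I, Z) = 1*Z = Z)
R(s) = √(-2 + s) (R(s) = √(s - 2) = √(-2 + s))
r(z, C) = 2*z + 4*I (r(z, C) = (z + √(-2 - 14)) + z = (z + √(-16)) + z = (z + 4*I) + z = 2*z + 4*I)
2673 - r(45, -8) = 2673 - (2*45 + 4*I) = 2673 - (90 + 4*I) = 2673 + (-90 - 4*I) = 2583 - 4*I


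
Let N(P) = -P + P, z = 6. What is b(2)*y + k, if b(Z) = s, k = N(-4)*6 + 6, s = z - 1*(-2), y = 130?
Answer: 1046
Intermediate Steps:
N(P) = 0
s = 8 (s = 6 - 1*(-2) = 6 + 2 = 8)
k = 6 (k = 0*6 + 6 = 0 + 6 = 6)
b(Z) = 8
b(2)*y + k = 8*130 + 6 = 1040 + 6 = 1046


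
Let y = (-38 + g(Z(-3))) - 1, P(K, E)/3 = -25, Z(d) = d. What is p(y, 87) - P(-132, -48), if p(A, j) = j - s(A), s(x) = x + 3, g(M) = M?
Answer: 201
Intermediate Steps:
P(K, E) = -75 (P(K, E) = 3*(-25) = -75)
s(x) = 3 + x
y = -42 (y = (-38 - 3) - 1 = -41 - 1 = -42)
p(A, j) = -3 + j - A (p(A, j) = j - (3 + A) = j + (-3 - A) = -3 + j - A)
p(y, 87) - P(-132, -48) = (-3 + 87 - 1*(-42)) - 1*(-75) = (-3 + 87 + 42) + 75 = 126 + 75 = 201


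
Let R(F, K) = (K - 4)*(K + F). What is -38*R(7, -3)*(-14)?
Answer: -14896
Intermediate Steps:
R(F, K) = (-4 + K)*(F + K)
-38*R(7, -3)*(-14) = -38*((-3)² - 4*7 - 4*(-3) + 7*(-3))*(-14) = -38*(9 - 28 + 12 - 21)*(-14) = -38*(-28)*(-14) = 1064*(-14) = -14896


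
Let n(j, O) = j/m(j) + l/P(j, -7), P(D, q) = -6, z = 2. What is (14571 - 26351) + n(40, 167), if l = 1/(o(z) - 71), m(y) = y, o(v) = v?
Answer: -4876505/414 ≈ -11779.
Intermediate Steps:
l = -1/69 (l = 1/(2 - 71) = 1/(-69) = -1/69 ≈ -0.014493)
n(j, O) = 415/414 (n(j, O) = j/j - 1/69/(-6) = 1 - 1/69*(-1/6) = 1 + 1/414 = 415/414)
(14571 - 26351) + n(40, 167) = (14571 - 26351) + 415/414 = -11780 + 415/414 = -4876505/414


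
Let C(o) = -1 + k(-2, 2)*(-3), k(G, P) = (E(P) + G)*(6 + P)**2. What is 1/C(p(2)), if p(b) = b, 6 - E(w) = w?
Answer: -1/385 ≈ -0.0025974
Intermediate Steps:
E(w) = 6 - w
k(G, P) = (6 + P)**2*(6 + G - P) (k(G, P) = ((6 - P) + G)*(6 + P)**2 = (6 + G - P)*(6 + P)**2 = (6 + P)**2*(6 + G - P))
C(o) = -385 (C(o) = -1 + ((6 + 2)**2*(6 - 2 - 1*2))*(-3) = -1 + (8**2*(6 - 2 - 2))*(-3) = -1 + (64*2)*(-3) = -1 + 128*(-3) = -1 - 384 = -385)
1/C(p(2)) = 1/(-385) = -1/385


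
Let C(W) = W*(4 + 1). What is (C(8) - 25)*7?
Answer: 105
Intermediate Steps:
C(W) = 5*W (C(W) = W*5 = 5*W)
(C(8) - 25)*7 = (5*8 - 25)*7 = (40 - 25)*7 = 15*7 = 105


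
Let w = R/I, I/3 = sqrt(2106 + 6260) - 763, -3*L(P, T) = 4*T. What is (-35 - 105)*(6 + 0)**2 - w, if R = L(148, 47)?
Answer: -26027847524/5164227 - 188*sqrt(8366)/5164227 ≈ -5040.0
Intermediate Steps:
L(P, T) = -4*T/3
R = -188/3 (R = -4/3*47 = -188/3 ≈ -62.667)
I = -2289 + 3*sqrt(8366) (I = 3*(sqrt(2106 + 6260) - 763) = 3*(sqrt(8366) - 763) = 3*(-763 + sqrt(8366)) = -2289 + 3*sqrt(8366) ≈ -2014.6)
w = -188/(3*(-2289 + 3*sqrt(8366))) ≈ 0.031106
(-35 - 105)*(6 + 0)**2 - w = (-35 - 105)*(6 + 0)**2 - (143444/5164227 + 188*sqrt(8366)/5164227) = -140*6**2 + (-143444/5164227 - 188*sqrt(8366)/5164227) = -140*36 + (-143444/5164227 - 188*sqrt(8366)/5164227) = -5040 + (-143444/5164227 - 188*sqrt(8366)/5164227) = -26027847524/5164227 - 188*sqrt(8366)/5164227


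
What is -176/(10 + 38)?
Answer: -11/3 ≈ -3.6667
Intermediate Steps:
-176/(10 + 38) = -176/48 = (1/48)*(-176) = -11/3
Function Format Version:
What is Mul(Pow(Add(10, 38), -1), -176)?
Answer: Rational(-11, 3) ≈ -3.6667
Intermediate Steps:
Mul(Pow(Add(10, 38), -1), -176) = Mul(Pow(48, -1), -176) = Mul(Rational(1, 48), -176) = Rational(-11, 3)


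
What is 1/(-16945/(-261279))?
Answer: 261279/16945 ≈ 15.419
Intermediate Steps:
1/(-16945/(-261279)) = 1/(-16945*(-1/261279)) = 1/(16945/261279) = 261279/16945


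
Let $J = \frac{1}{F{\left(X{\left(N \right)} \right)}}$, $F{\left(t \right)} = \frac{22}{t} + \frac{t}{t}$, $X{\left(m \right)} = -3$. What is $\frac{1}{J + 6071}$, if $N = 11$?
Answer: $\frac{19}{115346} \approx 0.00016472$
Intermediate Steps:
$F{\left(t \right)} = 1 + \frac{22}{t}$ ($F{\left(t \right)} = \frac{22}{t} + 1 = 1 + \frac{22}{t}$)
$J = - \frac{3}{19}$ ($J = \frac{1}{\frac{1}{-3} \left(22 - 3\right)} = \frac{1}{\left(- \frac{1}{3}\right) 19} = \frac{1}{- \frac{19}{3}} = - \frac{3}{19} \approx -0.15789$)
$\frac{1}{J + 6071} = \frac{1}{- \frac{3}{19} + 6071} = \frac{1}{\frac{115346}{19}} = \frac{19}{115346}$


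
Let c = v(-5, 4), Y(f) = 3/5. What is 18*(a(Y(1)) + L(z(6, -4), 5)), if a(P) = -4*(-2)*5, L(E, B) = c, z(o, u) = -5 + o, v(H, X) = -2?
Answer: 684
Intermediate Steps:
Y(f) = 3/5 (Y(f) = 3*(1/5) = 3/5)
c = -2
L(E, B) = -2
a(P) = 40 (a(P) = 8*5 = 40)
18*(a(Y(1)) + L(z(6, -4), 5)) = 18*(40 - 2) = 18*38 = 684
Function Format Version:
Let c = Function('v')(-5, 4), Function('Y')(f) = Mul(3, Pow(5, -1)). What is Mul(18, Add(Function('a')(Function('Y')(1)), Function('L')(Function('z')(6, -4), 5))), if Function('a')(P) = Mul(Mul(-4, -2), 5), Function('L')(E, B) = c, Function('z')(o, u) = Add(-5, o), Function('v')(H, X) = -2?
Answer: 684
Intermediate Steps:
Function('Y')(f) = Rational(3, 5) (Function('Y')(f) = Mul(3, Rational(1, 5)) = Rational(3, 5))
c = -2
Function('L')(E, B) = -2
Function('a')(P) = 40 (Function('a')(P) = Mul(8, 5) = 40)
Mul(18, Add(Function('a')(Function('Y')(1)), Function('L')(Function('z')(6, -4), 5))) = Mul(18, Add(40, -2)) = Mul(18, 38) = 684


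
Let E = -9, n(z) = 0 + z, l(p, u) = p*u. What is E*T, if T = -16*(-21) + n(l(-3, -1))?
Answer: -3051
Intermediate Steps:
n(z) = z
T = 339 (T = -16*(-21) - 3*(-1) = 336 + 3 = 339)
E*T = -9*339 = -3051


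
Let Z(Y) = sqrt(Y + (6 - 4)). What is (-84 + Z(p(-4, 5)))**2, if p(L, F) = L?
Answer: (84 - I*sqrt(2))**2 ≈ 7054.0 - 237.59*I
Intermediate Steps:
Z(Y) = sqrt(2 + Y) (Z(Y) = sqrt(Y + 2) = sqrt(2 + Y))
(-84 + Z(p(-4, 5)))**2 = (-84 + sqrt(2 - 4))**2 = (-84 + sqrt(-2))**2 = (-84 + I*sqrt(2))**2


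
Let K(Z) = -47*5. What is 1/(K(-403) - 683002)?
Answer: -1/683237 ≈ -1.4636e-6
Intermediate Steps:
K(Z) = -235
1/(K(-403) - 683002) = 1/(-235 - 683002) = 1/(-683237) = -1/683237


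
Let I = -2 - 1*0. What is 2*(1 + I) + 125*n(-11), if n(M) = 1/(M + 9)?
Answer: -129/2 ≈ -64.500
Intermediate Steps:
I = -2 (I = -2 + 0 = -2)
n(M) = 1/(9 + M)
2*(1 + I) + 125*n(-11) = 2*(1 - 2) + 125/(9 - 11) = 2*(-1) + 125/(-2) = -2 + 125*(-½) = -2 - 125/2 = -129/2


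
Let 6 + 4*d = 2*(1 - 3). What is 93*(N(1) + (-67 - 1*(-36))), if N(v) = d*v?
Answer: -6231/2 ≈ -3115.5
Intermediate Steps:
d = -5/2 (d = -3/2 + (2*(1 - 3))/4 = -3/2 + (2*(-2))/4 = -3/2 + (¼)*(-4) = -3/2 - 1 = -5/2 ≈ -2.5000)
N(v) = -5*v/2
93*(N(1) + (-67 - 1*(-36))) = 93*(-5/2*1 + (-67 - 1*(-36))) = 93*(-5/2 + (-67 + 36)) = 93*(-5/2 - 31) = 93*(-67/2) = -6231/2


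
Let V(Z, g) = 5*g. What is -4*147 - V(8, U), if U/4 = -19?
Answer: -208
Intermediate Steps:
U = -76 (U = 4*(-19) = -76)
-4*147 - V(8, U) = -4*147 - 5*(-76) = -588 - 1*(-380) = -588 + 380 = -208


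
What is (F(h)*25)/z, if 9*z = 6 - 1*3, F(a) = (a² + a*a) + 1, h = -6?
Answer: 5475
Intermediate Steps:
F(a) = 1 + 2*a² (F(a) = (a² + a²) + 1 = 2*a² + 1 = 1 + 2*a²)
z = ⅓ (z = (6 - 1*3)/9 = (6 - 3)/9 = (⅑)*3 = ⅓ ≈ 0.33333)
(F(h)*25)/z = ((1 + 2*(-6)²)*25)/(⅓) = ((1 + 2*36)*25)*3 = ((1 + 72)*25)*3 = (73*25)*3 = 1825*3 = 5475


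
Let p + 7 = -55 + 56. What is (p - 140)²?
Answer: 21316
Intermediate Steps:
p = -6 (p = -7 + (-55 + 56) = -7 + 1 = -6)
(p - 140)² = (-6 - 140)² = (-146)² = 21316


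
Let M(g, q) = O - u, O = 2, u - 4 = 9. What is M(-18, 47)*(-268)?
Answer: 2948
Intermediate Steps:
u = 13 (u = 4 + 9 = 13)
M(g, q) = -11 (M(g, q) = 2 - 1*13 = 2 - 13 = -11)
M(-18, 47)*(-268) = -11*(-268) = 2948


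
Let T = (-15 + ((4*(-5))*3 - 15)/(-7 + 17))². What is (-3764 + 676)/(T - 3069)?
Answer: 12352/10251 ≈ 1.2050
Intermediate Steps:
T = 2025/4 (T = (-15 + (-20*3 - 15)/10)² = (-15 + (-60 - 15)*(⅒))² = (-15 - 75*⅒)² = (-15 - 15/2)² = (-45/2)² = 2025/4 ≈ 506.25)
(-3764 + 676)/(T - 3069) = (-3764 + 676)/(2025/4 - 3069) = -3088/(-10251/4) = -3088*(-4/10251) = 12352/10251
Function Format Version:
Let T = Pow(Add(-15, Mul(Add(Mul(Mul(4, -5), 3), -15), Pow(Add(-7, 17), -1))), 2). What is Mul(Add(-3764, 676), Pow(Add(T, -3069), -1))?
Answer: Rational(12352, 10251) ≈ 1.2050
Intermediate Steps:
T = Rational(2025, 4) (T = Pow(Add(-15, Mul(Add(Mul(-20, 3), -15), Pow(10, -1))), 2) = Pow(Add(-15, Mul(Add(-60, -15), Rational(1, 10))), 2) = Pow(Add(-15, Mul(-75, Rational(1, 10))), 2) = Pow(Add(-15, Rational(-15, 2)), 2) = Pow(Rational(-45, 2), 2) = Rational(2025, 4) ≈ 506.25)
Mul(Add(-3764, 676), Pow(Add(T, -3069), -1)) = Mul(Add(-3764, 676), Pow(Add(Rational(2025, 4), -3069), -1)) = Mul(-3088, Pow(Rational(-10251, 4), -1)) = Mul(-3088, Rational(-4, 10251)) = Rational(12352, 10251)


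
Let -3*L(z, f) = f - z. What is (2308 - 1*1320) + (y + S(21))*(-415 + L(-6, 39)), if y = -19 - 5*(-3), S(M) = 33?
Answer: -11482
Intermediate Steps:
L(z, f) = -f/3 + z/3 (L(z, f) = -(f - z)/3 = -f/3 + z/3)
y = -4 (y = -19 + 15 = -4)
(2308 - 1*1320) + (y + S(21))*(-415 + L(-6, 39)) = (2308 - 1*1320) + (-4 + 33)*(-415 + (-1/3*39 + (1/3)*(-6))) = (2308 - 1320) + 29*(-415 + (-13 - 2)) = 988 + 29*(-415 - 15) = 988 + 29*(-430) = 988 - 12470 = -11482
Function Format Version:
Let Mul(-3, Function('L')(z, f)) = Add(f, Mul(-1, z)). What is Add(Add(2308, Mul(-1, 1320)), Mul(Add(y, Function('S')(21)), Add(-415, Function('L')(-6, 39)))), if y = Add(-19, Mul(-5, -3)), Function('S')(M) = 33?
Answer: -11482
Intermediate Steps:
Function('L')(z, f) = Add(Mul(Rational(-1, 3), f), Mul(Rational(1, 3), z)) (Function('L')(z, f) = Mul(Rational(-1, 3), Add(f, Mul(-1, z))) = Add(Mul(Rational(-1, 3), f), Mul(Rational(1, 3), z)))
y = -4 (y = Add(-19, 15) = -4)
Add(Add(2308, Mul(-1, 1320)), Mul(Add(y, Function('S')(21)), Add(-415, Function('L')(-6, 39)))) = Add(Add(2308, Mul(-1, 1320)), Mul(Add(-4, 33), Add(-415, Add(Mul(Rational(-1, 3), 39), Mul(Rational(1, 3), -6))))) = Add(Add(2308, -1320), Mul(29, Add(-415, Add(-13, -2)))) = Add(988, Mul(29, Add(-415, -15))) = Add(988, Mul(29, -430)) = Add(988, -12470) = -11482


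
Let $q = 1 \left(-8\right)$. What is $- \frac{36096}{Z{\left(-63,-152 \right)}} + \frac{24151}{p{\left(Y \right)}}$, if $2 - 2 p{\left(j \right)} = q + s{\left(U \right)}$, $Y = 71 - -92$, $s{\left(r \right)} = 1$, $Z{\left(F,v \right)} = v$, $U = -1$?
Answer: $\frac{958346}{171} \approx 5604.4$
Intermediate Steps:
$q = -8$
$Y = 163$ ($Y = 71 + 92 = 163$)
$p{\left(j \right)} = \frac{9}{2}$ ($p{\left(j \right)} = 1 - \frac{-8 + 1}{2} = 1 - - \frac{7}{2} = 1 + \frac{7}{2} = \frac{9}{2}$)
$- \frac{36096}{Z{\left(-63,-152 \right)}} + \frac{24151}{p{\left(Y \right)}} = - \frac{36096}{-152} + \frac{24151}{\frac{9}{2}} = \left(-36096\right) \left(- \frac{1}{152}\right) + 24151 \cdot \frac{2}{9} = \frac{4512}{19} + \frac{48302}{9} = \frac{958346}{171}$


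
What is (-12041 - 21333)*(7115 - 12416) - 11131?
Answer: 176904443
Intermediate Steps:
(-12041 - 21333)*(7115 - 12416) - 11131 = -33374*(-5301) - 11131 = 176915574 - 11131 = 176904443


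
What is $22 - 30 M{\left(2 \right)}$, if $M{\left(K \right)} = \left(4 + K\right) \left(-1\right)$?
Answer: $202$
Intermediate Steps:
$M{\left(K \right)} = -4 - K$
$22 - 30 M{\left(2 \right)} = 22 - 30 \left(-4 - 2\right) = 22 - -180 = 22 + 180 = 202$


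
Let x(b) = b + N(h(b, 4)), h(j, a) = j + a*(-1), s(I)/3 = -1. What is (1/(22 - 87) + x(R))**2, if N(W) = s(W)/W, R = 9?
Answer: 11881/169 ≈ 70.302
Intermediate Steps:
s(I) = -3 (s(I) = 3*(-1) = -3)
h(j, a) = j - a
N(W) = -3/W
x(b) = b - 3/(-4 + b) (x(b) = b - 3/(b - 1*4) = b - 3/(b - 4) = b - 3/(-4 + b))
(1/(22 - 87) + x(R))**2 = (1/(22 - 87) + (-3 + 9*(-4 + 9))/(-4 + 9))**2 = (1/(-65) + (-3 + 9*5)/5)**2 = (-1/65 + (-3 + 45)/5)**2 = (-1/65 + (1/5)*42)**2 = (-1/65 + 42/5)**2 = (109/13)**2 = 11881/169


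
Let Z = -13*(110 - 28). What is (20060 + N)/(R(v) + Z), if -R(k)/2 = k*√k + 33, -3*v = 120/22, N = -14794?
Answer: -991780009/213200918 - 289630*I*√55/106600459 ≈ -4.6519 - 0.02015*I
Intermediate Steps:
v = -20/11 (v = -40/22 = -⅓*60/11 = -20/11 ≈ -1.8182)
Z = -1066 (Z = -13*82 = -1066)
R(k) = -66 - 2*k^(3/2) (R(k) = -2*(k*√k + 33) = -2*(k^(3/2) + 33) = -2*(33 + k^(3/2)) = -66 - 2*k^(3/2))
(20060 + N)/(R(v) + Z) = (20060 - 14794)/((-66 - (-80)*I*√55/121) - 1066) = 5266/((-66 - (-80)*I*√55/121) - 1066) = 5266/((-66 + 80*I*√55/121) - 1066) = 5266/(-1132 + 80*I*√55/121)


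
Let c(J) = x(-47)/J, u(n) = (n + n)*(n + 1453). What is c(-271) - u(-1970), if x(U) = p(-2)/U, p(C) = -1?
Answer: -25945014261/12737 ≈ -2.0370e+6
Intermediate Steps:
u(n) = 2*n*(1453 + n) (u(n) = (2*n)*(1453 + n) = 2*n*(1453 + n))
x(U) = -1/U
c(J) = 1/(47*J) (c(J) = (-1/(-47))/J = (-1*(-1/47))/J = 1/(47*J))
c(-271) - u(-1970) = (1/47)/(-271) - 2*(-1970)*(1453 - 1970) = (1/47)*(-1/271) - 2*(-1970)*(-517) = -1/12737 - 1*2036980 = -1/12737 - 2036980 = -25945014261/12737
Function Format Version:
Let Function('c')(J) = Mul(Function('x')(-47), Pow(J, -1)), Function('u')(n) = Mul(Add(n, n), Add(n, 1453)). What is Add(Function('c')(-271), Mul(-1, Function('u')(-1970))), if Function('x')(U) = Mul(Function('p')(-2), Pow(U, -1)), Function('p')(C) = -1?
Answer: Rational(-25945014261, 12737) ≈ -2.0370e+6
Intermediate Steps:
Function('u')(n) = Mul(2, n, Add(1453, n)) (Function('u')(n) = Mul(Mul(2, n), Add(1453, n)) = Mul(2, n, Add(1453, n)))
Function('x')(U) = Mul(-1, Pow(U, -1))
Function('c')(J) = Mul(Rational(1, 47), Pow(J, -1)) (Function('c')(J) = Mul(Mul(-1, Pow(-47, -1)), Pow(J, -1)) = Mul(Mul(-1, Rational(-1, 47)), Pow(J, -1)) = Mul(Rational(1, 47), Pow(J, -1)))
Add(Function('c')(-271), Mul(-1, Function('u')(-1970))) = Add(Mul(Rational(1, 47), Pow(-271, -1)), Mul(-1, Mul(2, -1970, Add(1453, -1970)))) = Add(Mul(Rational(1, 47), Rational(-1, 271)), Mul(-1, Mul(2, -1970, -517))) = Add(Rational(-1, 12737), Mul(-1, 2036980)) = Add(Rational(-1, 12737), -2036980) = Rational(-25945014261, 12737)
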